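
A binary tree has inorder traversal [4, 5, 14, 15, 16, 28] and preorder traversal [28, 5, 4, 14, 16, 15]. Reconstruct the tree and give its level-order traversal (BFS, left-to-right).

Inorder:  [4, 5, 14, 15, 16, 28]
Preorder: [28, 5, 4, 14, 16, 15]
Algorithm: preorder visits root first, so consume preorder in order;
for each root, split the current inorder slice at that value into
left-subtree inorder and right-subtree inorder, then recurse.
Recursive splits:
  root=28; inorder splits into left=[4, 5, 14, 15, 16], right=[]
  root=5; inorder splits into left=[4], right=[14, 15, 16]
  root=4; inorder splits into left=[], right=[]
  root=14; inorder splits into left=[], right=[15, 16]
  root=16; inorder splits into left=[15], right=[]
  root=15; inorder splits into left=[], right=[]
Reconstructed level-order: [28, 5, 4, 14, 16, 15]


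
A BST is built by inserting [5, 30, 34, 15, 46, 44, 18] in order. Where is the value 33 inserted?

Starting tree (level order): [5, None, 30, 15, 34, None, 18, None, 46, None, None, 44]
Insertion path: 5 -> 30 -> 34
Result: insert 33 as left child of 34
Final tree (level order): [5, None, 30, 15, 34, None, 18, 33, 46, None, None, None, None, 44]


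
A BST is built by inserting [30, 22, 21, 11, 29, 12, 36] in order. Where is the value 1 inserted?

Starting tree (level order): [30, 22, 36, 21, 29, None, None, 11, None, None, None, None, 12]
Insertion path: 30 -> 22 -> 21 -> 11
Result: insert 1 as left child of 11
Final tree (level order): [30, 22, 36, 21, 29, None, None, 11, None, None, None, 1, 12]


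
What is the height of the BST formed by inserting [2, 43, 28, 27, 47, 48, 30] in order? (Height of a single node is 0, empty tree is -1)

Insertion order: [2, 43, 28, 27, 47, 48, 30]
Tree (level-order array): [2, None, 43, 28, 47, 27, 30, None, 48]
Compute height bottom-up (empty subtree = -1):
  height(27) = 1 + max(-1, -1) = 0
  height(30) = 1 + max(-1, -1) = 0
  height(28) = 1 + max(0, 0) = 1
  height(48) = 1 + max(-1, -1) = 0
  height(47) = 1 + max(-1, 0) = 1
  height(43) = 1 + max(1, 1) = 2
  height(2) = 1 + max(-1, 2) = 3
Height = 3


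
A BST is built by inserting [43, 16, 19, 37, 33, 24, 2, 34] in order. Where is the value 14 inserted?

Starting tree (level order): [43, 16, None, 2, 19, None, None, None, 37, 33, None, 24, 34]
Insertion path: 43 -> 16 -> 2
Result: insert 14 as right child of 2
Final tree (level order): [43, 16, None, 2, 19, None, 14, None, 37, None, None, 33, None, 24, 34]


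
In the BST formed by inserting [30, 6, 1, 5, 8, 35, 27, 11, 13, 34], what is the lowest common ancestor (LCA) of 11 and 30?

Tree insertion order: [30, 6, 1, 5, 8, 35, 27, 11, 13, 34]
Tree (level-order array): [30, 6, 35, 1, 8, 34, None, None, 5, None, 27, None, None, None, None, 11, None, None, 13]
In a BST, the LCA of p=11, q=30 is the first node v on the
root-to-leaf path with p <= v <= q (go left if both < v, right if both > v).
Walk from root:
  at 30: 11 <= 30 <= 30, this is the LCA
LCA = 30


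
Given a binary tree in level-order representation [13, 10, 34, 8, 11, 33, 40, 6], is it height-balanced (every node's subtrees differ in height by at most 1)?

Tree (level-order array): [13, 10, 34, 8, 11, 33, 40, 6]
Definition: a tree is height-balanced if, at every node, |h(left) - h(right)| <= 1 (empty subtree has height -1).
Bottom-up per-node check:
  node 6: h_left=-1, h_right=-1, diff=0 [OK], height=0
  node 8: h_left=0, h_right=-1, diff=1 [OK], height=1
  node 11: h_left=-1, h_right=-1, diff=0 [OK], height=0
  node 10: h_left=1, h_right=0, diff=1 [OK], height=2
  node 33: h_left=-1, h_right=-1, diff=0 [OK], height=0
  node 40: h_left=-1, h_right=-1, diff=0 [OK], height=0
  node 34: h_left=0, h_right=0, diff=0 [OK], height=1
  node 13: h_left=2, h_right=1, diff=1 [OK], height=3
All nodes satisfy the balance condition.
Result: Balanced


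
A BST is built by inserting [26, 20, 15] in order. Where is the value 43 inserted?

Starting tree (level order): [26, 20, None, 15]
Insertion path: 26
Result: insert 43 as right child of 26
Final tree (level order): [26, 20, 43, 15]


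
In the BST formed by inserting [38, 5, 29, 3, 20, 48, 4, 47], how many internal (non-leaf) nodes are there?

Tree built from: [38, 5, 29, 3, 20, 48, 4, 47]
Tree (level-order array): [38, 5, 48, 3, 29, 47, None, None, 4, 20]
Rule: An internal node has at least one child.
Per-node child counts:
  node 38: 2 child(ren)
  node 5: 2 child(ren)
  node 3: 1 child(ren)
  node 4: 0 child(ren)
  node 29: 1 child(ren)
  node 20: 0 child(ren)
  node 48: 1 child(ren)
  node 47: 0 child(ren)
Matching nodes: [38, 5, 3, 29, 48]
Count of internal (non-leaf) nodes: 5


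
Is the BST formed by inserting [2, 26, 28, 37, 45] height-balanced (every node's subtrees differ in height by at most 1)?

Tree (level-order array): [2, None, 26, None, 28, None, 37, None, 45]
Definition: a tree is height-balanced if, at every node, |h(left) - h(right)| <= 1 (empty subtree has height -1).
Bottom-up per-node check:
  node 45: h_left=-1, h_right=-1, diff=0 [OK], height=0
  node 37: h_left=-1, h_right=0, diff=1 [OK], height=1
  node 28: h_left=-1, h_right=1, diff=2 [FAIL (|-1-1|=2 > 1)], height=2
  node 26: h_left=-1, h_right=2, diff=3 [FAIL (|-1-2|=3 > 1)], height=3
  node 2: h_left=-1, h_right=3, diff=4 [FAIL (|-1-3|=4 > 1)], height=4
Node 28 violates the condition: |-1 - 1| = 2 > 1.
Result: Not balanced


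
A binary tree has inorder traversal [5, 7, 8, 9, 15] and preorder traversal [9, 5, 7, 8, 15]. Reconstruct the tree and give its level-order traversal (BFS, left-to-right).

Inorder:  [5, 7, 8, 9, 15]
Preorder: [9, 5, 7, 8, 15]
Algorithm: preorder visits root first, so consume preorder in order;
for each root, split the current inorder slice at that value into
left-subtree inorder and right-subtree inorder, then recurse.
Recursive splits:
  root=9; inorder splits into left=[5, 7, 8], right=[15]
  root=5; inorder splits into left=[], right=[7, 8]
  root=7; inorder splits into left=[], right=[8]
  root=8; inorder splits into left=[], right=[]
  root=15; inorder splits into left=[], right=[]
Reconstructed level-order: [9, 5, 15, 7, 8]


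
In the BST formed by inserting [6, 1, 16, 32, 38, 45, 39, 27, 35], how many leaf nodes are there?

Tree built from: [6, 1, 16, 32, 38, 45, 39, 27, 35]
Tree (level-order array): [6, 1, 16, None, None, None, 32, 27, 38, None, None, 35, 45, None, None, 39]
Rule: A leaf has 0 children.
Per-node child counts:
  node 6: 2 child(ren)
  node 1: 0 child(ren)
  node 16: 1 child(ren)
  node 32: 2 child(ren)
  node 27: 0 child(ren)
  node 38: 2 child(ren)
  node 35: 0 child(ren)
  node 45: 1 child(ren)
  node 39: 0 child(ren)
Matching nodes: [1, 27, 35, 39]
Count of leaf nodes: 4


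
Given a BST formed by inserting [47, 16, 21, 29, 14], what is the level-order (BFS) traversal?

Tree insertion order: [47, 16, 21, 29, 14]
Tree (level-order array): [47, 16, None, 14, 21, None, None, None, 29]
BFS from the root, enqueuing left then right child of each popped node:
  queue [47] -> pop 47, enqueue [16], visited so far: [47]
  queue [16] -> pop 16, enqueue [14, 21], visited so far: [47, 16]
  queue [14, 21] -> pop 14, enqueue [none], visited so far: [47, 16, 14]
  queue [21] -> pop 21, enqueue [29], visited so far: [47, 16, 14, 21]
  queue [29] -> pop 29, enqueue [none], visited so far: [47, 16, 14, 21, 29]
Result: [47, 16, 14, 21, 29]


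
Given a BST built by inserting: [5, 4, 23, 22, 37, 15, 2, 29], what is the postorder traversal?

Tree insertion order: [5, 4, 23, 22, 37, 15, 2, 29]
Tree (level-order array): [5, 4, 23, 2, None, 22, 37, None, None, 15, None, 29]
Postorder traversal: [2, 4, 15, 22, 29, 37, 23, 5]


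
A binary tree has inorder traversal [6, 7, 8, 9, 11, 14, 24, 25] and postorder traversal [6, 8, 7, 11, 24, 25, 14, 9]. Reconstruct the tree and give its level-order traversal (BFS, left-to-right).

Inorder:   [6, 7, 8, 9, 11, 14, 24, 25]
Postorder: [6, 8, 7, 11, 24, 25, 14, 9]
Algorithm: postorder visits root last, so walk postorder right-to-left;
each value is the root of the current inorder slice — split it at that
value, recurse on the right subtree first, then the left.
Recursive splits:
  root=9; inorder splits into left=[6, 7, 8], right=[11, 14, 24, 25]
  root=14; inorder splits into left=[11], right=[24, 25]
  root=25; inorder splits into left=[24], right=[]
  root=24; inorder splits into left=[], right=[]
  root=11; inorder splits into left=[], right=[]
  root=7; inorder splits into left=[6], right=[8]
  root=8; inorder splits into left=[], right=[]
  root=6; inorder splits into left=[], right=[]
Reconstructed level-order: [9, 7, 14, 6, 8, 11, 25, 24]


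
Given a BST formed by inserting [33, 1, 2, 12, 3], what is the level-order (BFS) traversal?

Tree insertion order: [33, 1, 2, 12, 3]
Tree (level-order array): [33, 1, None, None, 2, None, 12, 3]
BFS from the root, enqueuing left then right child of each popped node:
  queue [33] -> pop 33, enqueue [1], visited so far: [33]
  queue [1] -> pop 1, enqueue [2], visited so far: [33, 1]
  queue [2] -> pop 2, enqueue [12], visited so far: [33, 1, 2]
  queue [12] -> pop 12, enqueue [3], visited so far: [33, 1, 2, 12]
  queue [3] -> pop 3, enqueue [none], visited so far: [33, 1, 2, 12, 3]
Result: [33, 1, 2, 12, 3]


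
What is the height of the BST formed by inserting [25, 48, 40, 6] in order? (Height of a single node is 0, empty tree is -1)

Insertion order: [25, 48, 40, 6]
Tree (level-order array): [25, 6, 48, None, None, 40]
Compute height bottom-up (empty subtree = -1):
  height(6) = 1 + max(-1, -1) = 0
  height(40) = 1 + max(-1, -1) = 0
  height(48) = 1 + max(0, -1) = 1
  height(25) = 1 + max(0, 1) = 2
Height = 2


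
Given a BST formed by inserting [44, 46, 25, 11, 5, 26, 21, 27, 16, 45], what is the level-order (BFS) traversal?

Tree insertion order: [44, 46, 25, 11, 5, 26, 21, 27, 16, 45]
Tree (level-order array): [44, 25, 46, 11, 26, 45, None, 5, 21, None, 27, None, None, None, None, 16]
BFS from the root, enqueuing left then right child of each popped node:
  queue [44] -> pop 44, enqueue [25, 46], visited so far: [44]
  queue [25, 46] -> pop 25, enqueue [11, 26], visited so far: [44, 25]
  queue [46, 11, 26] -> pop 46, enqueue [45], visited so far: [44, 25, 46]
  queue [11, 26, 45] -> pop 11, enqueue [5, 21], visited so far: [44, 25, 46, 11]
  queue [26, 45, 5, 21] -> pop 26, enqueue [27], visited so far: [44, 25, 46, 11, 26]
  queue [45, 5, 21, 27] -> pop 45, enqueue [none], visited so far: [44, 25, 46, 11, 26, 45]
  queue [5, 21, 27] -> pop 5, enqueue [none], visited so far: [44, 25, 46, 11, 26, 45, 5]
  queue [21, 27] -> pop 21, enqueue [16], visited so far: [44, 25, 46, 11, 26, 45, 5, 21]
  queue [27, 16] -> pop 27, enqueue [none], visited so far: [44, 25, 46, 11, 26, 45, 5, 21, 27]
  queue [16] -> pop 16, enqueue [none], visited so far: [44, 25, 46, 11, 26, 45, 5, 21, 27, 16]
Result: [44, 25, 46, 11, 26, 45, 5, 21, 27, 16]


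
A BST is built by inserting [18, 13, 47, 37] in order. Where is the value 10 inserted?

Starting tree (level order): [18, 13, 47, None, None, 37]
Insertion path: 18 -> 13
Result: insert 10 as left child of 13
Final tree (level order): [18, 13, 47, 10, None, 37]


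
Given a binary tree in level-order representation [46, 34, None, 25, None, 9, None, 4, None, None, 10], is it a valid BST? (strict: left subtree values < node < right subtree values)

Level-order array: [46, 34, None, 25, None, 9, None, 4, None, None, 10]
Validate using subtree bounds (lo, hi): at each node, require lo < value < hi,
then recurse left with hi=value and right with lo=value.
Preorder trace (stopping at first violation):
  at node 46 with bounds (-inf, +inf): OK
  at node 34 with bounds (-inf, 46): OK
  at node 25 with bounds (-inf, 34): OK
  at node 9 with bounds (-inf, 25): OK
  at node 4 with bounds (-inf, 9): OK
  at node 10 with bounds (4, 9): VIOLATION
Node 10 violates its bound: not (4 < 10 < 9).
Result: Not a valid BST


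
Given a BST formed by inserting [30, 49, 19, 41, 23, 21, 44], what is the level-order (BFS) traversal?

Tree insertion order: [30, 49, 19, 41, 23, 21, 44]
Tree (level-order array): [30, 19, 49, None, 23, 41, None, 21, None, None, 44]
BFS from the root, enqueuing left then right child of each popped node:
  queue [30] -> pop 30, enqueue [19, 49], visited so far: [30]
  queue [19, 49] -> pop 19, enqueue [23], visited so far: [30, 19]
  queue [49, 23] -> pop 49, enqueue [41], visited so far: [30, 19, 49]
  queue [23, 41] -> pop 23, enqueue [21], visited so far: [30, 19, 49, 23]
  queue [41, 21] -> pop 41, enqueue [44], visited so far: [30, 19, 49, 23, 41]
  queue [21, 44] -> pop 21, enqueue [none], visited so far: [30, 19, 49, 23, 41, 21]
  queue [44] -> pop 44, enqueue [none], visited so far: [30, 19, 49, 23, 41, 21, 44]
Result: [30, 19, 49, 23, 41, 21, 44]


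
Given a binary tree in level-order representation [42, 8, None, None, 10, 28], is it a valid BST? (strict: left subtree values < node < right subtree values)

Level-order array: [42, 8, None, None, 10, 28]
Validate using subtree bounds (lo, hi): at each node, require lo < value < hi,
then recurse left with hi=value and right with lo=value.
Preorder trace (stopping at first violation):
  at node 42 with bounds (-inf, +inf): OK
  at node 8 with bounds (-inf, 42): OK
  at node 10 with bounds (8, 42): OK
  at node 28 with bounds (8, 10): VIOLATION
Node 28 violates its bound: not (8 < 28 < 10).
Result: Not a valid BST


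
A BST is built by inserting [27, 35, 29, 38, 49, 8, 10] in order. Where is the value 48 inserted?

Starting tree (level order): [27, 8, 35, None, 10, 29, 38, None, None, None, None, None, 49]
Insertion path: 27 -> 35 -> 38 -> 49
Result: insert 48 as left child of 49
Final tree (level order): [27, 8, 35, None, 10, 29, 38, None, None, None, None, None, 49, 48]


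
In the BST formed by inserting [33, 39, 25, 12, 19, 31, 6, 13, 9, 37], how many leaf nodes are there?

Tree built from: [33, 39, 25, 12, 19, 31, 6, 13, 9, 37]
Tree (level-order array): [33, 25, 39, 12, 31, 37, None, 6, 19, None, None, None, None, None, 9, 13]
Rule: A leaf has 0 children.
Per-node child counts:
  node 33: 2 child(ren)
  node 25: 2 child(ren)
  node 12: 2 child(ren)
  node 6: 1 child(ren)
  node 9: 0 child(ren)
  node 19: 1 child(ren)
  node 13: 0 child(ren)
  node 31: 0 child(ren)
  node 39: 1 child(ren)
  node 37: 0 child(ren)
Matching nodes: [9, 13, 31, 37]
Count of leaf nodes: 4


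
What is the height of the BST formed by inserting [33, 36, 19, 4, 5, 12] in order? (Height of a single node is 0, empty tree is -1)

Insertion order: [33, 36, 19, 4, 5, 12]
Tree (level-order array): [33, 19, 36, 4, None, None, None, None, 5, None, 12]
Compute height bottom-up (empty subtree = -1):
  height(12) = 1 + max(-1, -1) = 0
  height(5) = 1 + max(-1, 0) = 1
  height(4) = 1 + max(-1, 1) = 2
  height(19) = 1 + max(2, -1) = 3
  height(36) = 1 + max(-1, -1) = 0
  height(33) = 1 + max(3, 0) = 4
Height = 4


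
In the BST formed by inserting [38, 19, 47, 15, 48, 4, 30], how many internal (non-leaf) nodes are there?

Tree built from: [38, 19, 47, 15, 48, 4, 30]
Tree (level-order array): [38, 19, 47, 15, 30, None, 48, 4]
Rule: An internal node has at least one child.
Per-node child counts:
  node 38: 2 child(ren)
  node 19: 2 child(ren)
  node 15: 1 child(ren)
  node 4: 0 child(ren)
  node 30: 0 child(ren)
  node 47: 1 child(ren)
  node 48: 0 child(ren)
Matching nodes: [38, 19, 15, 47]
Count of internal (non-leaf) nodes: 4


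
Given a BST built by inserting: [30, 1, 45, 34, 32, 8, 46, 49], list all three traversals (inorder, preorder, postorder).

Tree insertion order: [30, 1, 45, 34, 32, 8, 46, 49]
Tree (level-order array): [30, 1, 45, None, 8, 34, 46, None, None, 32, None, None, 49]
Inorder (L, root, R): [1, 8, 30, 32, 34, 45, 46, 49]
Preorder (root, L, R): [30, 1, 8, 45, 34, 32, 46, 49]
Postorder (L, R, root): [8, 1, 32, 34, 49, 46, 45, 30]


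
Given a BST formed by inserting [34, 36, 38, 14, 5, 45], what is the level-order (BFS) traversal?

Tree insertion order: [34, 36, 38, 14, 5, 45]
Tree (level-order array): [34, 14, 36, 5, None, None, 38, None, None, None, 45]
BFS from the root, enqueuing left then right child of each popped node:
  queue [34] -> pop 34, enqueue [14, 36], visited so far: [34]
  queue [14, 36] -> pop 14, enqueue [5], visited so far: [34, 14]
  queue [36, 5] -> pop 36, enqueue [38], visited so far: [34, 14, 36]
  queue [5, 38] -> pop 5, enqueue [none], visited so far: [34, 14, 36, 5]
  queue [38] -> pop 38, enqueue [45], visited so far: [34, 14, 36, 5, 38]
  queue [45] -> pop 45, enqueue [none], visited so far: [34, 14, 36, 5, 38, 45]
Result: [34, 14, 36, 5, 38, 45]


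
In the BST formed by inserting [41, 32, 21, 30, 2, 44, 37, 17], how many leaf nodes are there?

Tree built from: [41, 32, 21, 30, 2, 44, 37, 17]
Tree (level-order array): [41, 32, 44, 21, 37, None, None, 2, 30, None, None, None, 17]
Rule: A leaf has 0 children.
Per-node child counts:
  node 41: 2 child(ren)
  node 32: 2 child(ren)
  node 21: 2 child(ren)
  node 2: 1 child(ren)
  node 17: 0 child(ren)
  node 30: 0 child(ren)
  node 37: 0 child(ren)
  node 44: 0 child(ren)
Matching nodes: [17, 30, 37, 44]
Count of leaf nodes: 4


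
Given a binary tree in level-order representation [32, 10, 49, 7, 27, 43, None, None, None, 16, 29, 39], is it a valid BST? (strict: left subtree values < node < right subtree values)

Level-order array: [32, 10, 49, 7, 27, 43, None, None, None, 16, 29, 39]
Validate using subtree bounds (lo, hi): at each node, require lo < value < hi,
then recurse left with hi=value and right with lo=value.
Preorder trace (stopping at first violation):
  at node 32 with bounds (-inf, +inf): OK
  at node 10 with bounds (-inf, 32): OK
  at node 7 with bounds (-inf, 10): OK
  at node 27 with bounds (10, 32): OK
  at node 16 with bounds (10, 27): OK
  at node 29 with bounds (27, 32): OK
  at node 49 with bounds (32, +inf): OK
  at node 43 with bounds (32, 49): OK
  at node 39 with bounds (32, 43): OK
No violation found at any node.
Result: Valid BST


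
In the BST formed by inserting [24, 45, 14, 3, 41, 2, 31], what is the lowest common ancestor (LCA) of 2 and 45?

Tree insertion order: [24, 45, 14, 3, 41, 2, 31]
Tree (level-order array): [24, 14, 45, 3, None, 41, None, 2, None, 31]
In a BST, the LCA of p=2, q=45 is the first node v on the
root-to-leaf path with p <= v <= q (go left if both < v, right if both > v).
Walk from root:
  at 24: 2 <= 24 <= 45, this is the LCA
LCA = 24


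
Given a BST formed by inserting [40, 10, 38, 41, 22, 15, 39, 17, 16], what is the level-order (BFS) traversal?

Tree insertion order: [40, 10, 38, 41, 22, 15, 39, 17, 16]
Tree (level-order array): [40, 10, 41, None, 38, None, None, 22, 39, 15, None, None, None, None, 17, 16]
BFS from the root, enqueuing left then right child of each popped node:
  queue [40] -> pop 40, enqueue [10, 41], visited so far: [40]
  queue [10, 41] -> pop 10, enqueue [38], visited so far: [40, 10]
  queue [41, 38] -> pop 41, enqueue [none], visited so far: [40, 10, 41]
  queue [38] -> pop 38, enqueue [22, 39], visited so far: [40, 10, 41, 38]
  queue [22, 39] -> pop 22, enqueue [15], visited so far: [40, 10, 41, 38, 22]
  queue [39, 15] -> pop 39, enqueue [none], visited so far: [40, 10, 41, 38, 22, 39]
  queue [15] -> pop 15, enqueue [17], visited so far: [40, 10, 41, 38, 22, 39, 15]
  queue [17] -> pop 17, enqueue [16], visited so far: [40, 10, 41, 38, 22, 39, 15, 17]
  queue [16] -> pop 16, enqueue [none], visited so far: [40, 10, 41, 38, 22, 39, 15, 17, 16]
Result: [40, 10, 41, 38, 22, 39, 15, 17, 16]


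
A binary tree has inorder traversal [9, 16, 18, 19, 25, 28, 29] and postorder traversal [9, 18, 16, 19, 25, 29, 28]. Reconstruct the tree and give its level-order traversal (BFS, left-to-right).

Inorder:   [9, 16, 18, 19, 25, 28, 29]
Postorder: [9, 18, 16, 19, 25, 29, 28]
Algorithm: postorder visits root last, so walk postorder right-to-left;
each value is the root of the current inorder slice — split it at that
value, recurse on the right subtree first, then the left.
Recursive splits:
  root=28; inorder splits into left=[9, 16, 18, 19, 25], right=[29]
  root=29; inorder splits into left=[], right=[]
  root=25; inorder splits into left=[9, 16, 18, 19], right=[]
  root=19; inorder splits into left=[9, 16, 18], right=[]
  root=16; inorder splits into left=[9], right=[18]
  root=18; inorder splits into left=[], right=[]
  root=9; inorder splits into left=[], right=[]
Reconstructed level-order: [28, 25, 29, 19, 16, 9, 18]


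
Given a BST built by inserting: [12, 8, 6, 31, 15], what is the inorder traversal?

Tree insertion order: [12, 8, 6, 31, 15]
Tree (level-order array): [12, 8, 31, 6, None, 15]
Inorder traversal: [6, 8, 12, 15, 31]


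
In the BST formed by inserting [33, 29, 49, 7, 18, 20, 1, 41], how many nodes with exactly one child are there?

Tree built from: [33, 29, 49, 7, 18, 20, 1, 41]
Tree (level-order array): [33, 29, 49, 7, None, 41, None, 1, 18, None, None, None, None, None, 20]
Rule: These are nodes with exactly 1 non-null child.
Per-node child counts:
  node 33: 2 child(ren)
  node 29: 1 child(ren)
  node 7: 2 child(ren)
  node 1: 0 child(ren)
  node 18: 1 child(ren)
  node 20: 0 child(ren)
  node 49: 1 child(ren)
  node 41: 0 child(ren)
Matching nodes: [29, 18, 49]
Count of nodes with exactly one child: 3


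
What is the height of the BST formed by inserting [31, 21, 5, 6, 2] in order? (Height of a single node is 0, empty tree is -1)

Insertion order: [31, 21, 5, 6, 2]
Tree (level-order array): [31, 21, None, 5, None, 2, 6]
Compute height bottom-up (empty subtree = -1):
  height(2) = 1 + max(-1, -1) = 0
  height(6) = 1 + max(-1, -1) = 0
  height(5) = 1 + max(0, 0) = 1
  height(21) = 1 + max(1, -1) = 2
  height(31) = 1 + max(2, -1) = 3
Height = 3


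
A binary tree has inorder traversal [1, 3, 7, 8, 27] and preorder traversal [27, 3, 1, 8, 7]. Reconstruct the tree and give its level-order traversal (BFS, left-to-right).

Inorder:  [1, 3, 7, 8, 27]
Preorder: [27, 3, 1, 8, 7]
Algorithm: preorder visits root first, so consume preorder in order;
for each root, split the current inorder slice at that value into
left-subtree inorder and right-subtree inorder, then recurse.
Recursive splits:
  root=27; inorder splits into left=[1, 3, 7, 8], right=[]
  root=3; inorder splits into left=[1], right=[7, 8]
  root=1; inorder splits into left=[], right=[]
  root=8; inorder splits into left=[7], right=[]
  root=7; inorder splits into left=[], right=[]
Reconstructed level-order: [27, 3, 1, 8, 7]


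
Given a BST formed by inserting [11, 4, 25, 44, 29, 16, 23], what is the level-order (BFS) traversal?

Tree insertion order: [11, 4, 25, 44, 29, 16, 23]
Tree (level-order array): [11, 4, 25, None, None, 16, 44, None, 23, 29]
BFS from the root, enqueuing left then right child of each popped node:
  queue [11] -> pop 11, enqueue [4, 25], visited so far: [11]
  queue [4, 25] -> pop 4, enqueue [none], visited so far: [11, 4]
  queue [25] -> pop 25, enqueue [16, 44], visited so far: [11, 4, 25]
  queue [16, 44] -> pop 16, enqueue [23], visited so far: [11, 4, 25, 16]
  queue [44, 23] -> pop 44, enqueue [29], visited so far: [11, 4, 25, 16, 44]
  queue [23, 29] -> pop 23, enqueue [none], visited so far: [11, 4, 25, 16, 44, 23]
  queue [29] -> pop 29, enqueue [none], visited so far: [11, 4, 25, 16, 44, 23, 29]
Result: [11, 4, 25, 16, 44, 23, 29]


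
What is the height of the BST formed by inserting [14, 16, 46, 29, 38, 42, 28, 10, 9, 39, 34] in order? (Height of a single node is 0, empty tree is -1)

Insertion order: [14, 16, 46, 29, 38, 42, 28, 10, 9, 39, 34]
Tree (level-order array): [14, 10, 16, 9, None, None, 46, None, None, 29, None, 28, 38, None, None, 34, 42, None, None, 39]
Compute height bottom-up (empty subtree = -1):
  height(9) = 1 + max(-1, -1) = 0
  height(10) = 1 + max(0, -1) = 1
  height(28) = 1 + max(-1, -1) = 0
  height(34) = 1 + max(-1, -1) = 0
  height(39) = 1 + max(-1, -1) = 0
  height(42) = 1 + max(0, -1) = 1
  height(38) = 1 + max(0, 1) = 2
  height(29) = 1 + max(0, 2) = 3
  height(46) = 1 + max(3, -1) = 4
  height(16) = 1 + max(-1, 4) = 5
  height(14) = 1 + max(1, 5) = 6
Height = 6


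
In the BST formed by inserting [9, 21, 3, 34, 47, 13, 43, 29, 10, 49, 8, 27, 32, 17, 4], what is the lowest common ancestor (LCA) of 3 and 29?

Tree insertion order: [9, 21, 3, 34, 47, 13, 43, 29, 10, 49, 8, 27, 32, 17, 4]
Tree (level-order array): [9, 3, 21, None, 8, 13, 34, 4, None, 10, 17, 29, 47, None, None, None, None, None, None, 27, 32, 43, 49]
In a BST, the LCA of p=3, q=29 is the first node v on the
root-to-leaf path with p <= v <= q (go left if both < v, right if both > v).
Walk from root:
  at 9: 3 <= 9 <= 29, this is the LCA
LCA = 9


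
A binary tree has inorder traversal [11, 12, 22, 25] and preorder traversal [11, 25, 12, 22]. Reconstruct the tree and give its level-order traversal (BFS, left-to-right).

Inorder:  [11, 12, 22, 25]
Preorder: [11, 25, 12, 22]
Algorithm: preorder visits root first, so consume preorder in order;
for each root, split the current inorder slice at that value into
left-subtree inorder and right-subtree inorder, then recurse.
Recursive splits:
  root=11; inorder splits into left=[], right=[12, 22, 25]
  root=25; inorder splits into left=[12, 22], right=[]
  root=12; inorder splits into left=[], right=[22]
  root=22; inorder splits into left=[], right=[]
Reconstructed level-order: [11, 25, 12, 22]


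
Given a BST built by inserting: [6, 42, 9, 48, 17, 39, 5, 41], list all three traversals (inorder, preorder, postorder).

Tree insertion order: [6, 42, 9, 48, 17, 39, 5, 41]
Tree (level-order array): [6, 5, 42, None, None, 9, 48, None, 17, None, None, None, 39, None, 41]
Inorder (L, root, R): [5, 6, 9, 17, 39, 41, 42, 48]
Preorder (root, L, R): [6, 5, 42, 9, 17, 39, 41, 48]
Postorder (L, R, root): [5, 41, 39, 17, 9, 48, 42, 6]


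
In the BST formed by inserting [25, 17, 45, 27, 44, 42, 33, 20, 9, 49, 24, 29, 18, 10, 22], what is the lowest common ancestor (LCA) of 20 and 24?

Tree insertion order: [25, 17, 45, 27, 44, 42, 33, 20, 9, 49, 24, 29, 18, 10, 22]
Tree (level-order array): [25, 17, 45, 9, 20, 27, 49, None, 10, 18, 24, None, 44, None, None, None, None, None, None, 22, None, 42, None, None, None, 33, None, 29]
In a BST, the LCA of p=20, q=24 is the first node v on the
root-to-leaf path with p <= v <= q (go left if both < v, right if both > v).
Walk from root:
  at 25: both 20 and 24 < 25, go left
  at 17: both 20 and 24 > 17, go right
  at 20: 20 <= 20 <= 24, this is the LCA
LCA = 20


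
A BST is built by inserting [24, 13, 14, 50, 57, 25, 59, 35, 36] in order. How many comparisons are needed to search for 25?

Search path for 25: 24 -> 50 -> 25
Found: True
Comparisons: 3


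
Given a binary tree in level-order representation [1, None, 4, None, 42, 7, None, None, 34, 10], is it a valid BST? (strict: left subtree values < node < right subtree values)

Level-order array: [1, None, 4, None, 42, 7, None, None, 34, 10]
Validate using subtree bounds (lo, hi): at each node, require lo < value < hi,
then recurse left with hi=value and right with lo=value.
Preorder trace (stopping at first violation):
  at node 1 with bounds (-inf, +inf): OK
  at node 4 with bounds (1, +inf): OK
  at node 42 with bounds (4, +inf): OK
  at node 7 with bounds (4, 42): OK
  at node 34 with bounds (7, 42): OK
  at node 10 with bounds (7, 34): OK
No violation found at any node.
Result: Valid BST


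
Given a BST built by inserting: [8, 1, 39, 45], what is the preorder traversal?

Tree insertion order: [8, 1, 39, 45]
Tree (level-order array): [8, 1, 39, None, None, None, 45]
Preorder traversal: [8, 1, 39, 45]


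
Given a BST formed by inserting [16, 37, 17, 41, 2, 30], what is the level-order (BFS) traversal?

Tree insertion order: [16, 37, 17, 41, 2, 30]
Tree (level-order array): [16, 2, 37, None, None, 17, 41, None, 30]
BFS from the root, enqueuing left then right child of each popped node:
  queue [16] -> pop 16, enqueue [2, 37], visited so far: [16]
  queue [2, 37] -> pop 2, enqueue [none], visited so far: [16, 2]
  queue [37] -> pop 37, enqueue [17, 41], visited so far: [16, 2, 37]
  queue [17, 41] -> pop 17, enqueue [30], visited so far: [16, 2, 37, 17]
  queue [41, 30] -> pop 41, enqueue [none], visited so far: [16, 2, 37, 17, 41]
  queue [30] -> pop 30, enqueue [none], visited so far: [16, 2, 37, 17, 41, 30]
Result: [16, 2, 37, 17, 41, 30]


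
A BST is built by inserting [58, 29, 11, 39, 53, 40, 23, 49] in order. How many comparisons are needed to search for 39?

Search path for 39: 58 -> 29 -> 39
Found: True
Comparisons: 3


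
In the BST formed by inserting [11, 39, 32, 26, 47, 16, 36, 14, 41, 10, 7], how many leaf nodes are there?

Tree built from: [11, 39, 32, 26, 47, 16, 36, 14, 41, 10, 7]
Tree (level-order array): [11, 10, 39, 7, None, 32, 47, None, None, 26, 36, 41, None, 16, None, None, None, None, None, 14]
Rule: A leaf has 0 children.
Per-node child counts:
  node 11: 2 child(ren)
  node 10: 1 child(ren)
  node 7: 0 child(ren)
  node 39: 2 child(ren)
  node 32: 2 child(ren)
  node 26: 1 child(ren)
  node 16: 1 child(ren)
  node 14: 0 child(ren)
  node 36: 0 child(ren)
  node 47: 1 child(ren)
  node 41: 0 child(ren)
Matching nodes: [7, 14, 36, 41]
Count of leaf nodes: 4


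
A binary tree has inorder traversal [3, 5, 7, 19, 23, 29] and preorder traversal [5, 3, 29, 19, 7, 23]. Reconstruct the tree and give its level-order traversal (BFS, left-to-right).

Inorder:  [3, 5, 7, 19, 23, 29]
Preorder: [5, 3, 29, 19, 7, 23]
Algorithm: preorder visits root first, so consume preorder in order;
for each root, split the current inorder slice at that value into
left-subtree inorder and right-subtree inorder, then recurse.
Recursive splits:
  root=5; inorder splits into left=[3], right=[7, 19, 23, 29]
  root=3; inorder splits into left=[], right=[]
  root=29; inorder splits into left=[7, 19, 23], right=[]
  root=19; inorder splits into left=[7], right=[23]
  root=7; inorder splits into left=[], right=[]
  root=23; inorder splits into left=[], right=[]
Reconstructed level-order: [5, 3, 29, 19, 7, 23]


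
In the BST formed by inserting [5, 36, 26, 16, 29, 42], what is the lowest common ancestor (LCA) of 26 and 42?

Tree insertion order: [5, 36, 26, 16, 29, 42]
Tree (level-order array): [5, None, 36, 26, 42, 16, 29]
In a BST, the LCA of p=26, q=42 is the first node v on the
root-to-leaf path with p <= v <= q (go left if both < v, right if both > v).
Walk from root:
  at 5: both 26 and 42 > 5, go right
  at 36: 26 <= 36 <= 42, this is the LCA
LCA = 36


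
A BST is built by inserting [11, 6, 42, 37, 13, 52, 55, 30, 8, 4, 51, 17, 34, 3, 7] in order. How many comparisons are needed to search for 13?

Search path for 13: 11 -> 42 -> 37 -> 13
Found: True
Comparisons: 4


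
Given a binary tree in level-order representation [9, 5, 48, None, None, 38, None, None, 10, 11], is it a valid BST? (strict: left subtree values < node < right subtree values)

Level-order array: [9, 5, 48, None, None, 38, None, None, 10, 11]
Validate using subtree bounds (lo, hi): at each node, require lo < value < hi,
then recurse left with hi=value and right with lo=value.
Preorder trace (stopping at first violation):
  at node 9 with bounds (-inf, +inf): OK
  at node 5 with bounds (-inf, 9): OK
  at node 48 with bounds (9, +inf): OK
  at node 38 with bounds (9, 48): OK
  at node 10 with bounds (38, 48): VIOLATION
Node 10 violates its bound: not (38 < 10 < 48).
Result: Not a valid BST


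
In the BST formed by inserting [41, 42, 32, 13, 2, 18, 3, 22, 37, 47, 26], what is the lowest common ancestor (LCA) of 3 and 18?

Tree insertion order: [41, 42, 32, 13, 2, 18, 3, 22, 37, 47, 26]
Tree (level-order array): [41, 32, 42, 13, 37, None, 47, 2, 18, None, None, None, None, None, 3, None, 22, None, None, None, 26]
In a BST, the LCA of p=3, q=18 is the first node v on the
root-to-leaf path with p <= v <= q (go left if both < v, right if both > v).
Walk from root:
  at 41: both 3 and 18 < 41, go left
  at 32: both 3 and 18 < 32, go left
  at 13: 3 <= 13 <= 18, this is the LCA
LCA = 13


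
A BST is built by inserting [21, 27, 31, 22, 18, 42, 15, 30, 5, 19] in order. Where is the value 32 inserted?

Starting tree (level order): [21, 18, 27, 15, 19, 22, 31, 5, None, None, None, None, None, 30, 42]
Insertion path: 21 -> 27 -> 31 -> 42
Result: insert 32 as left child of 42
Final tree (level order): [21, 18, 27, 15, 19, 22, 31, 5, None, None, None, None, None, 30, 42, None, None, None, None, 32]


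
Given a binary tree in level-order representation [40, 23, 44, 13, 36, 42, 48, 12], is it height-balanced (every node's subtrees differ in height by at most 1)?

Tree (level-order array): [40, 23, 44, 13, 36, 42, 48, 12]
Definition: a tree is height-balanced if, at every node, |h(left) - h(right)| <= 1 (empty subtree has height -1).
Bottom-up per-node check:
  node 12: h_left=-1, h_right=-1, diff=0 [OK], height=0
  node 13: h_left=0, h_right=-1, diff=1 [OK], height=1
  node 36: h_left=-1, h_right=-1, diff=0 [OK], height=0
  node 23: h_left=1, h_right=0, diff=1 [OK], height=2
  node 42: h_left=-1, h_right=-1, diff=0 [OK], height=0
  node 48: h_left=-1, h_right=-1, diff=0 [OK], height=0
  node 44: h_left=0, h_right=0, diff=0 [OK], height=1
  node 40: h_left=2, h_right=1, diff=1 [OK], height=3
All nodes satisfy the balance condition.
Result: Balanced


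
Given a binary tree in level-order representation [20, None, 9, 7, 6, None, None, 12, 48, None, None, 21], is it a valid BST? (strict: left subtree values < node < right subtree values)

Level-order array: [20, None, 9, 7, 6, None, None, 12, 48, None, None, 21]
Validate using subtree bounds (lo, hi): at each node, require lo < value < hi,
then recurse left with hi=value and right with lo=value.
Preorder trace (stopping at first violation):
  at node 20 with bounds (-inf, +inf): OK
  at node 9 with bounds (20, +inf): VIOLATION
Node 9 violates its bound: not (20 < 9 < +inf).
Result: Not a valid BST


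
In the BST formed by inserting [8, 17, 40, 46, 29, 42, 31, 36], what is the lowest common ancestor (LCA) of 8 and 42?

Tree insertion order: [8, 17, 40, 46, 29, 42, 31, 36]
Tree (level-order array): [8, None, 17, None, 40, 29, 46, None, 31, 42, None, None, 36]
In a BST, the LCA of p=8, q=42 is the first node v on the
root-to-leaf path with p <= v <= q (go left if both < v, right if both > v).
Walk from root:
  at 8: 8 <= 8 <= 42, this is the LCA
LCA = 8


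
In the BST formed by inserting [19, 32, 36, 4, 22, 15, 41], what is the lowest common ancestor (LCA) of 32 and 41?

Tree insertion order: [19, 32, 36, 4, 22, 15, 41]
Tree (level-order array): [19, 4, 32, None, 15, 22, 36, None, None, None, None, None, 41]
In a BST, the LCA of p=32, q=41 is the first node v on the
root-to-leaf path with p <= v <= q (go left if both < v, right if both > v).
Walk from root:
  at 19: both 32 and 41 > 19, go right
  at 32: 32 <= 32 <= 41, this is the LCA
LCA = 32


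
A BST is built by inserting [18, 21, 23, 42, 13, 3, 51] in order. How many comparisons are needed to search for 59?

Search path for 59: 18 -> 21 -> 23 -> 42 -> 51
Found: False
Comparisons: 5


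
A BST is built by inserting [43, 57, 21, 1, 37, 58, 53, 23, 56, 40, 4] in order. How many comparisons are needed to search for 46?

Search path for 46: 43 -> 57 -> 53
Found: False
Comparisons: 3


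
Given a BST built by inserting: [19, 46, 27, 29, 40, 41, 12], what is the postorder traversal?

Tree insertion order: [19, 46, 27, 29, 40, 41, 12]
Tree (level-order array): [19, 12, 46, None, None, 27, None, None, 29, None, 40, None, 41]
Postorder traversal: [12, 41, 40, 29, 27, 46, 19]


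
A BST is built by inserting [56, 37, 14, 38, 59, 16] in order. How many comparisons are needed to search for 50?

Search path for 50: 56 -> 37 -> 38
Found: False
Comparisons: 3


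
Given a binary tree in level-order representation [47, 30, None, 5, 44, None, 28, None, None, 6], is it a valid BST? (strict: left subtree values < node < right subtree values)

Level-order array: [47, 30, None, 5, 44, None, 28, None, None, 6]
Validate using subtree bounds (lo, hi): at each node, require lo < value < hi,
then recurse left with hi=value and right with lo=value.
Preorder trace (stopping at first violation):
  at node 47 with bounds (-inf, +inf): OK
  at node 30 with bounds (-inf, 47): OK
  at node 5 with bounds (-inf, 30): OK
  at node 28 with bounds (5, 30): OK
  at node 6 with bounds (5, 28): OK
  at node 44 with bounds (30, 47): OK
No violation found at any node.
Result: Valid BST


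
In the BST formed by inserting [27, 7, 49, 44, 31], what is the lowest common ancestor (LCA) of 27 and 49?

Tree insertion order: [27, 7, 49, 44, 31]
Tree (level-order array): [27, 7, 49, None, None, 44, None, 31]
In a BST, the LCA of p=27, q=49 is the first node v on the
root-to-leaf path with p <= v <= q (go left if both < v, right if both > v).
Walk from root:
  at 27: 27 <= 27 <= 49, this is the LCA
LCA = 27


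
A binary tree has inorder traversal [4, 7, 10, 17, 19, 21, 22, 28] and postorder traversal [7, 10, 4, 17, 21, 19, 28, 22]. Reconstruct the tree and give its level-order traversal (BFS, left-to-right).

Inorder:   [4, 7, 10, 17, 19, 21, 22, 28]
Postorder: [7, 10, 4, 17, 21, 19, 28, 22]
Algorithm: postorder visits root last, so walk postorder right-to-left;
each value is the root of the current inorder slice — split it at that
value, recurse on the right subtree first, then the left.
Recursive splits:
  root=22; inorder splits into left=[4, 7, 10, 17, 19, 21], right=[28]
  root=28; inorder splits into left=[], right=[]
  root=19; inorder splits into left=[4, 7, 10, 17], right=[21]
  root=21; inorder splits into left=[], right=[]
  root=17; inorder splits into left=[4, 7, 10], right=[]
  root=4; inorder splits into left=[], right=[7, 10]
  root=10; inorder splits into left=[7], right=[]
  root=7; inorder splits into left=[], right=[]
Reconstructed level-order: [22, 19, 28, 17, 21, 4, 10, 7]


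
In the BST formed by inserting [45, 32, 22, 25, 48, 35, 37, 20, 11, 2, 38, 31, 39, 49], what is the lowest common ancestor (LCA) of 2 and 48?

Tree insertion order: [45, 32, 22, 25, 48, 35, 37, 20, 11, 2, 38, 31, 39, 49]
Tree (level-order array): [45, 32, 48, 22, 35, None, 49, 20, 25, None, 37, None, None, 11, None, None, 31, None, 38, 2, None, None, None, None, 39]
In a BST, the LCA of p=2, q=48 is the first node v on the
root-to-leaf path with p <= v <= q (go left if both < v, right if both > v).
Walk from root:
  at 45: 2 <= 45 <= 48, this is the LCA
LCA = 45


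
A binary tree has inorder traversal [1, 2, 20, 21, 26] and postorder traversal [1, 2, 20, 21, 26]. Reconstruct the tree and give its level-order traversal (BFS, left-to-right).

Inorder:   [1, 2, 20, 21, 26]
Postorder: [1, 2, 20, 21, 26]
Algorithm: postorder visits root last, so walk postorder right-to-left;
each value is the root of the current inorder slice — split it at that
value, recurse on the right subtree first, then the left.
Recursive splits:
  root=26; inorder splits into left=[1, 2, 20, 21], right=[]
  root=21; inorder splits into left=[1, 2, 20], right=[]
  root=20; inorder splits into left=[1, 2], right=[]
  root=2; inorder splits into left=[1], right=[]
  root=1; inorder splits into left=[], right=[]
Reconstructed level-order: [26, 21, 20, 2, 1]


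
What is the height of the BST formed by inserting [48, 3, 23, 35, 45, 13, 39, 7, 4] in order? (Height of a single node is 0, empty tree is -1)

Insertion order: [48, 3, 23, 35, 45, 13, 39, 7, 4]
Tree (level-order array): [48, 3, None, None, 23, 13, 35, 7, None, None, 45, 4, None, 39]
Compute height bottom-up (empty subtree = -1):
  height(4) = 1 + max(-1, -1) = 0
  height(7) = 1 + max(0, -1) = 1
  height(13) = 1 + max(1, -1) = 2
  height(39) = 1 + max(-1, -1) = 0
  height(45) = 1 + max(0, -1) = 1
  height(35) = 1 + max(-1, 1) = 2
  height(23) = 1 + max(2, 2) = 3
  height(3) = 1 + max(-1, 3) = 4
  height(48) = 1 + max(4, -1) = 5
Height = 5


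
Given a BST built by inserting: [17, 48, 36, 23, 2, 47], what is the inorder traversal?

Tree insertion order: [17, 48, 36, 23, 2, 47]
Tree (level-order array): [17, 2, 48, None, None, 36, None, 23, 47]
Inorder traversal: [2, 17, 23, 36, 47, 48]
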